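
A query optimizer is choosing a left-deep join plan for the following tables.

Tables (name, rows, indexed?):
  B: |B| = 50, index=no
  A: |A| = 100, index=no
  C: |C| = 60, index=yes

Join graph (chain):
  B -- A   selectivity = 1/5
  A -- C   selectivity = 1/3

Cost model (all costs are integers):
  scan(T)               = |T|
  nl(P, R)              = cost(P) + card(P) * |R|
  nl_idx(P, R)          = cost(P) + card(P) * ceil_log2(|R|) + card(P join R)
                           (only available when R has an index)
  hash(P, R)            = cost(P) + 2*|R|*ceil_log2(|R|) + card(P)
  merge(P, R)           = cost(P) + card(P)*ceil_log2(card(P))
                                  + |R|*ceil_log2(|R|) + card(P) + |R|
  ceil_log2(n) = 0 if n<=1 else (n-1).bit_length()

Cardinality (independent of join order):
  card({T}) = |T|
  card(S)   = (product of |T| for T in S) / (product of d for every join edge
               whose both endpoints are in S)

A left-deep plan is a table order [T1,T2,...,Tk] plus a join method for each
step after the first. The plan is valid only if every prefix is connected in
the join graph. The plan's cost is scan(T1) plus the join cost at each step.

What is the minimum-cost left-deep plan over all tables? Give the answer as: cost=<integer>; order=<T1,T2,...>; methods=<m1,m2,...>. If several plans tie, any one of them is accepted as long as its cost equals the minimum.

cost=2520; order=A,B,C; methods=hash,hash

Selinger DP (subsets sized 1..n):
  {B}: scan cost=50, card=50
  {A}: scan cost=100, card=100
  {C}: scan cost=60, card=60
  {AB}: card=1000; try (B,hash)→800, (A,merge)→1200, (B,merge)→1250, (A,hash)→1500, (A,nl)→5050, (B,nl)→5100; best=800 via (B,hash)
  {AC}: card=2000; try (C,hash)→920, (A,merge)→1280, (C,merge)→1320, (A,hash)→1520, (C,nl_idx)→2700, (A,nl)→6060 …(+1); best=920 via (C,hash)
  {ABC}: card=20000; try (C,hash)→2520, (B,hash)→3520, (C,merge)→12220, (B,merge)→25270, (C,nl_idx)→26800, (C,nl)→60800 …(+1); best=2520 via (C,hash)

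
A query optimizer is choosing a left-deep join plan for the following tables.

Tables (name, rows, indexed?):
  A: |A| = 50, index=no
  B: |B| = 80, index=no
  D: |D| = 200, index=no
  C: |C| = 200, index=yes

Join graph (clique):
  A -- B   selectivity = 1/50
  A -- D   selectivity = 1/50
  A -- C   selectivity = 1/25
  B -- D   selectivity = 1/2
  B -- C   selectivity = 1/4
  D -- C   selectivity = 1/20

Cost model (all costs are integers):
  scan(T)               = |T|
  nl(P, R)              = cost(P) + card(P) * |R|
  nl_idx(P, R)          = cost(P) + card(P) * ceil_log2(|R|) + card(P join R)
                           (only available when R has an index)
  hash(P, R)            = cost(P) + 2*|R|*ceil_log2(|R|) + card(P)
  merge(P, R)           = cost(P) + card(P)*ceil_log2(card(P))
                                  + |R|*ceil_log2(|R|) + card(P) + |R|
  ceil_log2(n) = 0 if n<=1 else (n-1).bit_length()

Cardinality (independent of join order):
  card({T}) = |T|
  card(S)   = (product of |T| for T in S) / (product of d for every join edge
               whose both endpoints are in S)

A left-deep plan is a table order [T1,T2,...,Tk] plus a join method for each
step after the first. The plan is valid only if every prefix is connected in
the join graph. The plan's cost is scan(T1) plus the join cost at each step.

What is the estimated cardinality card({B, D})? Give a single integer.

8000

Tables in S: B(80), D(200)
Edges inside S: B-D(d=2)
numerator = 80 * 200 = 16000
denominator = 2 = 2
card(S) = 16000 / 2 = 8000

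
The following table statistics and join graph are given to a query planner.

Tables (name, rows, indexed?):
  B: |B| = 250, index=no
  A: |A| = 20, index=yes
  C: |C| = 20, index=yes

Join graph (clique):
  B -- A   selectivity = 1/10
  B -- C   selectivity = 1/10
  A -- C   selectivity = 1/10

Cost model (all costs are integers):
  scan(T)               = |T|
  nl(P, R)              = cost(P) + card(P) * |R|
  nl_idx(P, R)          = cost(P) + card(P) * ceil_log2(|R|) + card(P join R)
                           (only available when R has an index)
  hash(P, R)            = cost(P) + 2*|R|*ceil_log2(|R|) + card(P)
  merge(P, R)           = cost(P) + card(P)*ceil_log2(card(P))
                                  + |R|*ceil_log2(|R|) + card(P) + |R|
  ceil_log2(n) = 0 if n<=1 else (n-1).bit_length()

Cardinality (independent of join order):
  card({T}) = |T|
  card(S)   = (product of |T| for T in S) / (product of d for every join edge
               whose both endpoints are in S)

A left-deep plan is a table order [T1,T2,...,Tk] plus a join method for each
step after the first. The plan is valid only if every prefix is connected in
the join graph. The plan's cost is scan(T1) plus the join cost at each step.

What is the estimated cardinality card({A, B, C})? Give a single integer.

Tables in S: A(20), B(250), C(20)
Edges inside S: B-A(d=10), B-C(d=10), A-C(d=10)
numerator = 20 * 250 * 20 = 100000
denominator = 10 * 10 * 10 = 1000
card(S) = 100000 / 1000 = 100

100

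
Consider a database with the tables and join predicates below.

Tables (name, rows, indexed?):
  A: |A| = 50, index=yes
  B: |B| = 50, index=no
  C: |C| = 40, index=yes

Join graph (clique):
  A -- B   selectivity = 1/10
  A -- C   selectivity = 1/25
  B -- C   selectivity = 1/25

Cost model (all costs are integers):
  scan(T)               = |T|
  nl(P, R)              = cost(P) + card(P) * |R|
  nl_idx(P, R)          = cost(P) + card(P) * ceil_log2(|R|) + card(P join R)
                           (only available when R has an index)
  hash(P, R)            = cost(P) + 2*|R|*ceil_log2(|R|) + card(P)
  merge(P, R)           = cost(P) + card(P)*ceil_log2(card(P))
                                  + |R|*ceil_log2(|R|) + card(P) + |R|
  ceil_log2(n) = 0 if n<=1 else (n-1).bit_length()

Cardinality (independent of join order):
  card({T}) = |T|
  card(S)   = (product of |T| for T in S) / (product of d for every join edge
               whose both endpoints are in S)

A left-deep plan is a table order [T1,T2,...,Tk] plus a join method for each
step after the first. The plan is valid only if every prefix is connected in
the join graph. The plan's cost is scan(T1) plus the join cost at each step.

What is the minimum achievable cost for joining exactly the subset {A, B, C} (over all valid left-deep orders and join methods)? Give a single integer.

926

Selinger DP over subsets of {A,B,C}:
  {A}: scan cost=50, card=50
  {B}: scan cost=50, card=50
  {C}: scan cost=40, card=40
  {AB}: card=250; try (A,nl_idx)→600, (B,hash)→700, (A,hash)→700, (B,merge)→750, (A,merge)→750, (B,nl)→2550 …(+1); best=600 via (A,nl_idx)
  {AC}: card=80; try (A,nl_idx)→360, (C,nl_idx)→430, (C,hash)→580, (A,merge)→670, (C,merge)→680, (A,hash)→680 …(+2); best=360 via (A,nl_idx)
  {BC}: card=80; try (C,nl_idx)→430, (C,hash)→580, (B,merge)→670, (C,merge)→680, (B,hash)→680, (B,nl)→2040 …(+1); best=430 via (C,nl_idx)
  {ABC}: card=16; try (A,nl_idx)→926, (B,hash)→1040, (A,hash)→1110, (C,hash)→1330, (B,merge)→1350, (A,merge)→1420 …(+5); best=926 via (A,nl_idx)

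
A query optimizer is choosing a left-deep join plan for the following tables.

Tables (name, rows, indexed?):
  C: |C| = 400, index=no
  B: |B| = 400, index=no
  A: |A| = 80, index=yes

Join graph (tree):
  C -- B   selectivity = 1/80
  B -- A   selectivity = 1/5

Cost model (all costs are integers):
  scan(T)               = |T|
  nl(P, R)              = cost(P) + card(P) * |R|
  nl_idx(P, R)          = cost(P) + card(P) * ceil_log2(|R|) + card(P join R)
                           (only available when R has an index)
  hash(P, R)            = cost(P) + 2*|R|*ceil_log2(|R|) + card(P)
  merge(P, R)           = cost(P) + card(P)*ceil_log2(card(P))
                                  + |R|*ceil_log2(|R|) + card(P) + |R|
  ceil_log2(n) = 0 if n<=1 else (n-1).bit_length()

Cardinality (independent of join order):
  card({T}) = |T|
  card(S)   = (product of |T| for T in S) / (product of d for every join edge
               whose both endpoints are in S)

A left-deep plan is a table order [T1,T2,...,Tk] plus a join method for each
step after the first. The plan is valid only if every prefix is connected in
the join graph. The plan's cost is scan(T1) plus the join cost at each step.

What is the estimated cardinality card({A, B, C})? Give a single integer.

Tables in S: A(80), B(400), C(400)
Edges inside S: C-B(d=80), B-A(d=5)
numerator = 80 * 400 * 400 = 12800000
denominator = 80 * 5 = 400
card(S) = 12800000 / 400 = 32000

32000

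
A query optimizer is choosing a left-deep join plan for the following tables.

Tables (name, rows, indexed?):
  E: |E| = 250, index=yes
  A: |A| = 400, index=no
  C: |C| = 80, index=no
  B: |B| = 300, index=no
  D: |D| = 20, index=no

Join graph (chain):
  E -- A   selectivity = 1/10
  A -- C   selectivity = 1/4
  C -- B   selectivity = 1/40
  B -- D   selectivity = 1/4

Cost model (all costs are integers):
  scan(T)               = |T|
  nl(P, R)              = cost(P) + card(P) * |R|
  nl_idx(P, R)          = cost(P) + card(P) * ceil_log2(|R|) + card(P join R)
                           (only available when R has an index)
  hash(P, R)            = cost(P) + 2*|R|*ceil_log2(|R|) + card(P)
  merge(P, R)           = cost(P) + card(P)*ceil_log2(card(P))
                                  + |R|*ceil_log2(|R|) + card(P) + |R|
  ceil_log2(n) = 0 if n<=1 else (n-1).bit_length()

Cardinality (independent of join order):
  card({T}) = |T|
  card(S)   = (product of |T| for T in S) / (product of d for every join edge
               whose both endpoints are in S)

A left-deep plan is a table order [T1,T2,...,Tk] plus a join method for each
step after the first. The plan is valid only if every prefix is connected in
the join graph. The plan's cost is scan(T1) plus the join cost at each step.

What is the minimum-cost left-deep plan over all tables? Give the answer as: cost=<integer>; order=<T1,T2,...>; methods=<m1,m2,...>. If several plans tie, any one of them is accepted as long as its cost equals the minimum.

Selinger DP (subsets sized 1..n):
  {E}: scan cost=250, card=250
  {A}: scan cost=400, card=400
  {C}: scan cost=80, card=80
  {B}: scan cost=300, card=300
  {D}: scan cost=20, card=20
  {AE}: card=10000; try (E,hash)→4800, (A,merge)→6500, (E,merge)→6650, (A,hash)→7700, (E,nl_idx)→13600, (A,nl)→100250 …(+1); best=4800 via (E,hash)
  {AC}: card=8000; try (C,hash)→1920, (A,merge)→4720, (C,merge)→5040, (A,hash)→7360, (A,nl)→32080, (C,nl)→32400; best=1920 via (C,hash)
  {BC}: card=600; try (C,hash)→1720, (B,merge)→3720, (C,merge)→3940, (B,hash)→5560, (B,nl)→24080, (C,nl)→24300; best=1720 via (C,hash)
  {BD}: card=1500; try (D,hash)→800, (B,merge)→3140, (D,merge)→3420, (B,hash)→5440, (B,nl)→6020, (D,nl)→6300; best=800 via (D,hash)
  {ACE}: card=200000; try (E,hash)→13920, (C,hash)→15920, (E,merge)→116170, (C,merge)→155440, (E,nl_idx)→265920, (C,nl)→804800 …(+1); best=13920 via (E,hash)
  {ABC}: card=60000; try (A,hash)→9520, (A,merge)→12320, (B,hash)→15320, (B,merge)→116920, (A,nl)→241720, (B,nl)→2401920; best=9520 via (A,hash)
  {BCD}: card=3000; try (D,hash)→2520, (C,hash)→3420, (D,merge)→8440, (D,nl)→13720, (C,merge)→19440, (C,nl)→120800; best=2520 via (D,hash)
  {ABCE}: card=1500000; try (E,hash)→73520, (B,hash)→219320, (E,merge)→1031770, (E,nl_idx)→1989520, (B,merge)→3816920, (E,nl)→15009520 …(+1); best=73520 via (E,hash)
  {ABCD}: card=300000; try (A,hash)→12720, (A,merge)→45520, (D,hash)→69720, (D,merge)→1029640, (A,nl)→1202520, (D,nl)→1209520; best=12720 via (A,hash)
  {ABCDE}: card=7500000; try (E,hash)→316720, (D,hash)→1573720, (E,merge)→6014970, (E,nl_idx)→9912720, (D,nl)→30073520, (D,merge)→33073640 …(+1); best=316720 via (E,hash)

cost=316720; order=B,C,D,A,E; methods=hash,hash,hash,hash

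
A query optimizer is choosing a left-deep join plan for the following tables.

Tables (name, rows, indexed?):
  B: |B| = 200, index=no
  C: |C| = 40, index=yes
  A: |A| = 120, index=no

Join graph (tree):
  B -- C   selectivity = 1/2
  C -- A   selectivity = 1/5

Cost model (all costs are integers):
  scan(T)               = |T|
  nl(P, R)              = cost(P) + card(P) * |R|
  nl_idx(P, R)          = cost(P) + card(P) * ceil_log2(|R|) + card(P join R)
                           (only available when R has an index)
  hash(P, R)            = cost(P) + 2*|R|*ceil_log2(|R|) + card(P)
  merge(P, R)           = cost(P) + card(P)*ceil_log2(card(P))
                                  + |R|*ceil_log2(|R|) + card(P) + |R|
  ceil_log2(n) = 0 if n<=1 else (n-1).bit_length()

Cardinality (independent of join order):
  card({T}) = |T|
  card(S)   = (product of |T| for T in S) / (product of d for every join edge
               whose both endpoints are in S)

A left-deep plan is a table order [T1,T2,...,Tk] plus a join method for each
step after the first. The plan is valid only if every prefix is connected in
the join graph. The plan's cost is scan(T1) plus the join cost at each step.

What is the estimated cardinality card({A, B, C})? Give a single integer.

96000

Tables in S: A(120), B(200), C(40)
Edges inside S: B-C(d=2), C-A(d=5)
numerator = 120 * 200 * 40 = 960000
denominator = 2 * 5 = 10
card(S) = 960000 / 10 = 96000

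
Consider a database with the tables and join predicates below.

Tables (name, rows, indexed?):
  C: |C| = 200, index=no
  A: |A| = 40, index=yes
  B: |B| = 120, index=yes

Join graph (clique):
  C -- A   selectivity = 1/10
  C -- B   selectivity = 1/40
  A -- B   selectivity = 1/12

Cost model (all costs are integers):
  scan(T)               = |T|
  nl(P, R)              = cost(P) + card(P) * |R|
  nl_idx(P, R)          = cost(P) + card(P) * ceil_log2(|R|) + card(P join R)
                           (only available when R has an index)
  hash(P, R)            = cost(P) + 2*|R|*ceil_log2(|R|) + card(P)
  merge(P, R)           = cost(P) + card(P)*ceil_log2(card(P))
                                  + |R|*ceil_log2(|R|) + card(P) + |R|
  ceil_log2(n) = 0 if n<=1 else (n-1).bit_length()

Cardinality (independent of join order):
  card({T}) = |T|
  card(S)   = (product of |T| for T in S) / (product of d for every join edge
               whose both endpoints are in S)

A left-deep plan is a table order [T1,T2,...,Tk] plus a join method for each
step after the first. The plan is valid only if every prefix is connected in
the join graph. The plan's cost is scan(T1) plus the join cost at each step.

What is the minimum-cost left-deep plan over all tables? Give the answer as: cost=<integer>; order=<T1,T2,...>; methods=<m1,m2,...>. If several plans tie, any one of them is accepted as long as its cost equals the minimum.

cost=3160; order=C,B,A; methods=hash,hash

Selinger DP (subsets sized 1..n):
  {C}: scan cost=200, card=200
  {A}: scan cost=40, card=40
  {B}: scan cost=120, card=120
  {AC}: card=800; try (A,hash)→880, (C,merge)→2120, (A,nl_idx)→2200, (A,merge)→2280, (C,hash)→3280, (C,nl)→8040 …(+1); best=880 via (A,hash)
  {BC}: card=600; try (B,hash)→2080, (B,nl_idx)→2200, (C,merge)→2880, (B,merge)→2960, (C,hash)→3440, (C,nl)→24120 …(+1); best=2080 via (B,hash)
  {AB}: card=400; try (B,nl_idx)→720, (A,hash)→720, (A,nl_idx)→1240, (B,merge)→1280, (A,merge)→1360, (B,hash)→1760 …(+2); best=720 via (B,nl_idx)
  {ABC}: card=200; try (A,hash)→3160, (B,hash)→3360, (C,hash)→4320, (A,nl_idx)→5880, (C,merge)→6520, (B,nl_idx)→6680 …(+5); best=3160 via (A,hash)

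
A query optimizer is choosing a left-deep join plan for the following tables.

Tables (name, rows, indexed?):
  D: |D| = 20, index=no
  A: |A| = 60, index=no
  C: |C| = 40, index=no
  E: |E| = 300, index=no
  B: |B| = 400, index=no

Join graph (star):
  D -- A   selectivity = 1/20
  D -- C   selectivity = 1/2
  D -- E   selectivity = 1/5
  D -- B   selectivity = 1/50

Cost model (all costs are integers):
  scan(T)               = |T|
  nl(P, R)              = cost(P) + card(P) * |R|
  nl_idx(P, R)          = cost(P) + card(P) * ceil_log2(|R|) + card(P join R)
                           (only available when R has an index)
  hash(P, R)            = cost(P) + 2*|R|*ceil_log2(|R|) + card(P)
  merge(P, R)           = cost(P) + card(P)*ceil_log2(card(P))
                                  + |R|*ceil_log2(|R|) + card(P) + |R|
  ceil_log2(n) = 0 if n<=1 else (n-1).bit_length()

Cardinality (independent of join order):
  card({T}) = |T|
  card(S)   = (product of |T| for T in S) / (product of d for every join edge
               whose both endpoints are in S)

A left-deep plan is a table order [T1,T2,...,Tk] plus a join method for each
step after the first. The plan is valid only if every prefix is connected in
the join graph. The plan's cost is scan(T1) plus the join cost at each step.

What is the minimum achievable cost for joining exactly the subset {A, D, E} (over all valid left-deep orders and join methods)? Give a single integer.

Selinger DP over subsets of {A,D,E}:
  {D}: scan cost=20, card=20
  {A}: scan cost=60, card=60
  {E}: scan cost=300, card=300
  {AD}: card=60; try (D,hash)→320, (A,merge)→560, (D,merge)→600, (A,hash)→760, (A,nl)→1220, (D,nl)→1260; best=320 via (D,hash)
  {DE}: card=1200; try (D,hash)→800, (E,merge)→3140, (D,merge)→3420, (E,hash)→5440, (E,nl)→6020, (D,nl)→6300; best=800 via (D,hash)
  {ADE}: card=3600; try (A,hash)→2720, (E,merge)→3740, (E,hash)→5780, (A,merge)→15620, (E,nl)→18320, (A,nl)→72800; best=2720 via (A,hash)

2720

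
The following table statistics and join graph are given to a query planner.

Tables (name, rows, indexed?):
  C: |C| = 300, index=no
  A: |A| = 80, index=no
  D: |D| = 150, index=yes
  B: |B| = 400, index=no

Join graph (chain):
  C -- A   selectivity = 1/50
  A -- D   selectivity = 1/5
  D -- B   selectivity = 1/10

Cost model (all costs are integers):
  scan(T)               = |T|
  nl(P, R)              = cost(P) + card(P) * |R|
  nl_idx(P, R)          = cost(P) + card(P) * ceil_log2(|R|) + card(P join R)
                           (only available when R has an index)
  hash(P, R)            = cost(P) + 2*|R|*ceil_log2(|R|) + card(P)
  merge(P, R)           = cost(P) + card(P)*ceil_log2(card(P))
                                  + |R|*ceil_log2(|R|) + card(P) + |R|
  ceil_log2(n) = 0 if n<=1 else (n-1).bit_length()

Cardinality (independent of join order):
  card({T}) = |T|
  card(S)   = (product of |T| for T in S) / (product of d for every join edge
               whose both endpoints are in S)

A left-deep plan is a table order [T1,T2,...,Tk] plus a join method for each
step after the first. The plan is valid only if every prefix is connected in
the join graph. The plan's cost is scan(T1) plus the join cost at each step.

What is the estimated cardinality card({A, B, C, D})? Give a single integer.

576000

Tables in S: A(80), B(400), C(300), D(150)
Edges inside S: C-A(d=50), A-D(d=5), D-B(d=10)
numerator = 80 * 400 * 300 * 150 = 1440000000
denominator = 50 * 5 * 10 = 2500
card(S) = 1440000000 / 2500 = 576000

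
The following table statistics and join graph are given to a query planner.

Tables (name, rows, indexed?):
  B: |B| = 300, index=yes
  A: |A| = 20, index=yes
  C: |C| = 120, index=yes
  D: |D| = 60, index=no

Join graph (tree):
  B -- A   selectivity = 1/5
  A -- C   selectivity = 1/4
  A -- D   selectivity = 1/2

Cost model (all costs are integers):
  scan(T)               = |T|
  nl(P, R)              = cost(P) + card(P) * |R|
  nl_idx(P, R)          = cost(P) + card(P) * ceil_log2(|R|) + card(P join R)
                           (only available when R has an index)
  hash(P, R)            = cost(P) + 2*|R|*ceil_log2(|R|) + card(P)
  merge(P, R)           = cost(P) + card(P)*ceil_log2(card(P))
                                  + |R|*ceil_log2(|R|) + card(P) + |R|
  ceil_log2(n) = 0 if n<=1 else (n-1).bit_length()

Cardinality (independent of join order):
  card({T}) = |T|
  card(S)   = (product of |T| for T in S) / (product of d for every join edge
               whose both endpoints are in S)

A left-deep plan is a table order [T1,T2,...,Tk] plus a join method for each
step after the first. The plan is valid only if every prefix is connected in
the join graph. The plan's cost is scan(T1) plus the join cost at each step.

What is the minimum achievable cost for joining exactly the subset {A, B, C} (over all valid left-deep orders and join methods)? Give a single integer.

Selinger DP over subsets of {A,B,C}:
  {B}: scan cost=300, card=300
  {A}: scan cost=20, card=20
  {C}: scan cost=120, card=120
  {AB}: card=1200; try (A,hash)→800, (B,nl_idx)→1400, (A,nl_idx)→3000, (B,merge)→3140, (A,merge)→3420, (B,hash)→5440 …(+2); best=800 via (A,hash)
  {AC}: card=600; try (A,hash)→440, (C,nl_idx)→760, (C,merge)→1100, (A,merge)→1200, (A,nl_idx)→1320, (C,hash)→1720 …(+2); best=440 via (A,hash)
  {ABC}: card=36000; try (C,hash)→3680, (B,hash)→6440, (B,merge)→10040, (C,merge)→16160, (B,nl_idx)→41840, (C,nl_idx)→45200 …(+2); best=3680 via (C,hash)

3680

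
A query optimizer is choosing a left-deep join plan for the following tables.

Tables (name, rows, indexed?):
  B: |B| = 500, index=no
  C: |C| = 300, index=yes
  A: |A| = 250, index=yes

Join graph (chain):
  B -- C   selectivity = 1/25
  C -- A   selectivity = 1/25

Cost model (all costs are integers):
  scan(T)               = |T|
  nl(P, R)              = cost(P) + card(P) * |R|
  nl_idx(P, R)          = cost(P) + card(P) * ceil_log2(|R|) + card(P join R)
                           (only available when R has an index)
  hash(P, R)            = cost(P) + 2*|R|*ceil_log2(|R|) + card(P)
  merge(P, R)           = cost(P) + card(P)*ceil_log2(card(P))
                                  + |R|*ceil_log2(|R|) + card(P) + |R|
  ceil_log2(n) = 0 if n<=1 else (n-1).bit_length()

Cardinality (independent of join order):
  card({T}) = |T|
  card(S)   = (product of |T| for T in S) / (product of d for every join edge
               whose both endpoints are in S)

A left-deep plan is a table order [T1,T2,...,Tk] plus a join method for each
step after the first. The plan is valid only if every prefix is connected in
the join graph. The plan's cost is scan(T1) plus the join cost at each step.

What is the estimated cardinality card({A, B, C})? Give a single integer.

60000

Tables in S: A(250), B(500), C(300)
Edges inside S: B-C(d=25), C-A(d=25)
numerator = 250 * 500 * 300 = 37500000
denominator = 25 * 25 = 625
card(S) = 37500000 / 625 = 60000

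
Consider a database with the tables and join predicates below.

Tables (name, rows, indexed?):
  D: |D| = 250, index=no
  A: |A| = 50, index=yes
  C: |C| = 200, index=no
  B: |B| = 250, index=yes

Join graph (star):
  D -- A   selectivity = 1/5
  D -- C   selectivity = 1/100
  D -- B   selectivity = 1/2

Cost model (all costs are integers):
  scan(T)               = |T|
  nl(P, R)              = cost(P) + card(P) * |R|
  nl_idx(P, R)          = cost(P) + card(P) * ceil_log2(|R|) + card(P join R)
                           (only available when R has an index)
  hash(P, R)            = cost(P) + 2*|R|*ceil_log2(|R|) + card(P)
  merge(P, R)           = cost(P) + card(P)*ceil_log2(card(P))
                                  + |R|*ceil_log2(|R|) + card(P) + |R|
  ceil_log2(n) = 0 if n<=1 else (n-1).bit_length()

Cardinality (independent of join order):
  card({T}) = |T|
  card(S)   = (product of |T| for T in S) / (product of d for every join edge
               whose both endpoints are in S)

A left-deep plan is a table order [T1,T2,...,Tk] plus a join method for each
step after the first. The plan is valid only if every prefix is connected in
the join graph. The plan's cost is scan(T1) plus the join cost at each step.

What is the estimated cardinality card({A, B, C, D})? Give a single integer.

Tables in S: A(50), B(250), C(200), D(250)
Edges inside S: D-A(d=5), D-C(d=100), D-B(d=2)
numerator = 50 * 250 * 200 * 250 = 625000000
denominator = 5 * 100 * 2 = 1000
card(S) = 625000000 / 1000 = 625000

625000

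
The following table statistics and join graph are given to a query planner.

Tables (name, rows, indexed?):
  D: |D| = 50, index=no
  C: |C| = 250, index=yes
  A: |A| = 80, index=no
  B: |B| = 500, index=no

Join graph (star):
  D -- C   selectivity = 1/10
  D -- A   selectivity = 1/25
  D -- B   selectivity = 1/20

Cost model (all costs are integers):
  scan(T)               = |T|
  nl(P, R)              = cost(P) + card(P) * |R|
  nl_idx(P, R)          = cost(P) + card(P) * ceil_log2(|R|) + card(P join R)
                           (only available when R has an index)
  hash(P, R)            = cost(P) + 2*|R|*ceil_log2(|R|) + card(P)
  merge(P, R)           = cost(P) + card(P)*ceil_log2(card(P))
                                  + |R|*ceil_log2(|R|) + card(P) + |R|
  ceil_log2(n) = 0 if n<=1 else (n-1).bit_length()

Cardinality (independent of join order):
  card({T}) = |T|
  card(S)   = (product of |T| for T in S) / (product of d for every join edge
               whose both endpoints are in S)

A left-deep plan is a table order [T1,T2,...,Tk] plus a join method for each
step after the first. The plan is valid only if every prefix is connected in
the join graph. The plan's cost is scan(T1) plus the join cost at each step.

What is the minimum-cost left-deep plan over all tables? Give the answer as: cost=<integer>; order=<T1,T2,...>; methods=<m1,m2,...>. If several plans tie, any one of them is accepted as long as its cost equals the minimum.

cost=11970; order=B,D,A,C; methods=hash,hash,hash

Selinger DP (subsets sized 1..n):
  {D}: scan cost=50, card=50
  {C}: scan cost=250, card=250
  {A}: scan cost=80, card=80
  {B}: scan cost=500, card=500
  {CD}: card=1250; try (D,hash)→1100, (C,nl_idx)→1700, (C,merge)→2650, (D,merge)→2850, (C,hash)→4100, (C,nl)→12550 …(+1); best=1100 via (D,hash)
  {AD}: card=160; try (D,hash)→760, (A,merge)→1040, (D,merge)→1070, (A,hash)→1220, (A,nl)→4050, (D,nl)→4080; best=760 via (D,hash)
  {BD}: card=1250; try (D,hash)→1600, (B,merge)→5400, (D,merge)→5850, (B,hash)→9100, (B,nl)→25050, (D,nl)→25500; best=1600 via (D,hash)
  {ACD}: card=4000; try (A,hash)→3470, (C,merge)→4450, (C,hash)→4920, (C,nl_idx)→6040, (A,merge)→16740, (C,nl)→40760 …(+1); best=3470 via (A,hash)
  {BCD}: card=31250; try (C,hash)→6850, (B,hash)→11350, (C,merge)→18850, (B,merge)→21100, (C,nl_idx)→42850, (C,nl)→314100 …(+1); best=6850 via (C,hash)
  {ABD}: card=4000; try (A,hash)→3970, (B,merge)→7200, (B,hash)→9920, (A,merge)→17240, (B,nl)→80760, (A,nl)→101600; best=3970 via (A,hash)
  {ABCD}: card=100000; try (C,hash)→11970, (B,hash)→16470, (A,hash)→39220, (C,merge)→58220, (B,merge)→60470, (C,nl_idx)→135970 …(+4); best=11970 via (C,hash)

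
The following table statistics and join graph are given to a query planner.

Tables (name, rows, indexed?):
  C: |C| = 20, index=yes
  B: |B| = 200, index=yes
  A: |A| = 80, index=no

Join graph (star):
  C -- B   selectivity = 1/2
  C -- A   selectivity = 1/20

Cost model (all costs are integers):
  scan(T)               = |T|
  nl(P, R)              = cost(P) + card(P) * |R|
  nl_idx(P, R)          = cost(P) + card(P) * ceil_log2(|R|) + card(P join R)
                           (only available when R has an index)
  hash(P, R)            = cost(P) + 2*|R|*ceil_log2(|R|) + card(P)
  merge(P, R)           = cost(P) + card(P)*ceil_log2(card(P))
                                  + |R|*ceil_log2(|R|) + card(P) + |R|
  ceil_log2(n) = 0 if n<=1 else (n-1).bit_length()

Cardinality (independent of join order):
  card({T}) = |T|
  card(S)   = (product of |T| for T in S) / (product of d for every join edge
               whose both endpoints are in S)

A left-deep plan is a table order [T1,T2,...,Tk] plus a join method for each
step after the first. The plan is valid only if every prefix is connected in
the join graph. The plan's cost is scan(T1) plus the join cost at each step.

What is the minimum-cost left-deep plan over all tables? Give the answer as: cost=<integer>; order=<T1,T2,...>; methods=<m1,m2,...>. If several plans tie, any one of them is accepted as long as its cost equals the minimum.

cost=2800; order=A,C,B; methods=hash,merge

Selinger DP (subsets sized 1..n):
  {C}: scan cost=20, card=20
  {B}: scan cost=200, card=200
  {A}: scan cost=80, card=80
  {BC}: card=2000; try (C,hash)→600, (B,merge)→1940, (C,merge)→2120, (B,nl_idx)→2180, (C,nl_idx)→3200, (B,hash)→3240 …(+2); best=600 via (C,hash)
  {AC}: card=80; try (C,hash)→360, (C,nl_idx)→560, (A,merge)→780, (C,merge)→840, (A,hash)→1160, (A,nl)→1620 …(+1); best=360 via (C,hash)
  {ABC}: card=8000; try (B,merge)→2800, (B,hash)→3640, (A,hash)→3720, (B,nl_idx)→9000, (B,nl)→16360, (A,merge)→25240 …(+1); best=2800 via (B,merge)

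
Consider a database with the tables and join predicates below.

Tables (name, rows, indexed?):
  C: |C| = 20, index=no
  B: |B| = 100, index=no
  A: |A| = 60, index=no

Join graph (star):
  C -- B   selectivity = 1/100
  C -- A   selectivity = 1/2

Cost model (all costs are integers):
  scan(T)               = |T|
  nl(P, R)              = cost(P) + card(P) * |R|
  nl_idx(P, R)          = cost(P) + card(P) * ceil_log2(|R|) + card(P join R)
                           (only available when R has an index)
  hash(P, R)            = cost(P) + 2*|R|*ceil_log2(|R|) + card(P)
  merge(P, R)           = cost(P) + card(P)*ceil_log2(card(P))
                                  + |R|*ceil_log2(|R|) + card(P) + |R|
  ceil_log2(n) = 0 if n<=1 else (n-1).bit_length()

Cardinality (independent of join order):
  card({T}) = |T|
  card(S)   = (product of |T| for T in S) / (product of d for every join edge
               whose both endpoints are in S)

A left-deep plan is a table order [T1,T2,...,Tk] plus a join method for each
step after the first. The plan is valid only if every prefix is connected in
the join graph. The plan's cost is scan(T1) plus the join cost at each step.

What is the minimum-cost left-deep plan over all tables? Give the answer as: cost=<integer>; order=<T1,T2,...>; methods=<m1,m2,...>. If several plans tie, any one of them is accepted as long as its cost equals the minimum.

cost=940; order=B,C,A; methods=hash,merge

Selinger DP (subsets sized 1..n):
  {C}: scan cost=20, card=20
  {B}: scan cost=100, card=100
  {A}: scan cost=60, card=60
  {BC}: card=20; try (C,hash)→400, (B,merge)→940, (C,merge)→1020, (B,hash)→1440, (B,nl)→2020, (C,nl)→2100; best=400 via (C,hash)
  {AC}: card=600; try (C,hash)→320, (A,merge)→560, (C,merge)→600, (A,hash)→760, (A,nl)→1220, (C,nl)→1260; best=320 via (C,hash)
  {ABC}: card=600; try (A,merge)→940, (A,hash)→1140, (A,nl)→1600, (B,hash)→2320, (B,merge)→7720, (B,nl)→60320; best=940 via (A,merge)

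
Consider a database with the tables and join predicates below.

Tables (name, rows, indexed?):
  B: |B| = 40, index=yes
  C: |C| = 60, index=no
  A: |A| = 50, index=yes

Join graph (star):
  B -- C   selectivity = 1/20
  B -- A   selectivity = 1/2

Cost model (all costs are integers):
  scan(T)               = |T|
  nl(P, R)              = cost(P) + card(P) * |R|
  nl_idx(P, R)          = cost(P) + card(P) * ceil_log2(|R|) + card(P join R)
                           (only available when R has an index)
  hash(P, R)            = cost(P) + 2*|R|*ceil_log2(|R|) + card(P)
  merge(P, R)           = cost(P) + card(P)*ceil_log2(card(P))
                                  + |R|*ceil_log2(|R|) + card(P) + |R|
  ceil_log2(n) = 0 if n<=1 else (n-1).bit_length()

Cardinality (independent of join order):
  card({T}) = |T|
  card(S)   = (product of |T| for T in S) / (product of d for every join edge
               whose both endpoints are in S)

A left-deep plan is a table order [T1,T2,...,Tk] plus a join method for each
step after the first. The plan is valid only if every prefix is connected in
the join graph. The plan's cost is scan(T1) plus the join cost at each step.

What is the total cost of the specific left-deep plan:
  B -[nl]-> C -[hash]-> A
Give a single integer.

step 1: scan B: cost=40, card=40
step 2: join C via nl
    card(P join C) = 40*60/(20) = 120
    cost = 40 + 40*60 = 2440
step 3: join A via hash
    card(P join A) = 120*50/(2) = 3000
    cost = 2440 + 2*50*6 + 120 = 3160

3160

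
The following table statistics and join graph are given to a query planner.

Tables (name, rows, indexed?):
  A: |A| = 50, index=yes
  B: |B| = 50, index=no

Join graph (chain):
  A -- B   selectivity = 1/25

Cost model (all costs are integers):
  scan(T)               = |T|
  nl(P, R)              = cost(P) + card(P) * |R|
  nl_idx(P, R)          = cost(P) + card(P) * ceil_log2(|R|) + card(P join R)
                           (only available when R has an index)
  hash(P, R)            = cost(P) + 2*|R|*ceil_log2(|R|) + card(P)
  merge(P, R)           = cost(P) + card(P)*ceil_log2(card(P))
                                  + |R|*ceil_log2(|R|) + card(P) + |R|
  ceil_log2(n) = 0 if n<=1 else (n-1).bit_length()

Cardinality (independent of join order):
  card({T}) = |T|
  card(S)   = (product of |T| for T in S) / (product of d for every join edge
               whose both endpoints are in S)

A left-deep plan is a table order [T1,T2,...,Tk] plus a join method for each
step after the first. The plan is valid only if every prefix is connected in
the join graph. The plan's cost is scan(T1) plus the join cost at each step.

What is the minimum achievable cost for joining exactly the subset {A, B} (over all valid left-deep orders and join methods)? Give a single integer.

Selinger DP over subsets of {A,B}:
  {A}: scan cost=50, card=50
  {B}: scan cost=50, card=50
  {AB}: card=100; try (A,nl_idx)→450, (B,hash)→700, (A,hash)→700, (B,merge)→750, (A,merge)→750, (B,nl)→2550 …(+1); best=450 via (A,nl_idx)

450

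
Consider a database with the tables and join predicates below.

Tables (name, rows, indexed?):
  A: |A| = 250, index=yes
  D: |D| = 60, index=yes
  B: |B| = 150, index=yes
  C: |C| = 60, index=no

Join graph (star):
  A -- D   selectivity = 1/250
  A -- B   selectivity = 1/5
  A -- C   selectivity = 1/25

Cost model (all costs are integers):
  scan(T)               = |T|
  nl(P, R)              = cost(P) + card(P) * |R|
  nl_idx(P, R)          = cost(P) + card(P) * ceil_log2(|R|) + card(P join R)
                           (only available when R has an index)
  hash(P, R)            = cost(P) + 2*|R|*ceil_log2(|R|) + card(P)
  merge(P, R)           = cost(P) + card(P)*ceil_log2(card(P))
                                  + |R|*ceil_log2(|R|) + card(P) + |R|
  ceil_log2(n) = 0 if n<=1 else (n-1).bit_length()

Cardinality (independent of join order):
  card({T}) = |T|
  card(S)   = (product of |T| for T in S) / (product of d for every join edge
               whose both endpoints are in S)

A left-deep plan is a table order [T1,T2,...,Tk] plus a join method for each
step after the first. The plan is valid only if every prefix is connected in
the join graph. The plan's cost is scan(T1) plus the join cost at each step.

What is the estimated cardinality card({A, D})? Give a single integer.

60

Tables in S: A(250), D(60)
Edges inside S: A-D(d=250)
numerator = 250 * 60 = 15000
denominator = 250 = 250
card(S) = 15000 / 250 = 60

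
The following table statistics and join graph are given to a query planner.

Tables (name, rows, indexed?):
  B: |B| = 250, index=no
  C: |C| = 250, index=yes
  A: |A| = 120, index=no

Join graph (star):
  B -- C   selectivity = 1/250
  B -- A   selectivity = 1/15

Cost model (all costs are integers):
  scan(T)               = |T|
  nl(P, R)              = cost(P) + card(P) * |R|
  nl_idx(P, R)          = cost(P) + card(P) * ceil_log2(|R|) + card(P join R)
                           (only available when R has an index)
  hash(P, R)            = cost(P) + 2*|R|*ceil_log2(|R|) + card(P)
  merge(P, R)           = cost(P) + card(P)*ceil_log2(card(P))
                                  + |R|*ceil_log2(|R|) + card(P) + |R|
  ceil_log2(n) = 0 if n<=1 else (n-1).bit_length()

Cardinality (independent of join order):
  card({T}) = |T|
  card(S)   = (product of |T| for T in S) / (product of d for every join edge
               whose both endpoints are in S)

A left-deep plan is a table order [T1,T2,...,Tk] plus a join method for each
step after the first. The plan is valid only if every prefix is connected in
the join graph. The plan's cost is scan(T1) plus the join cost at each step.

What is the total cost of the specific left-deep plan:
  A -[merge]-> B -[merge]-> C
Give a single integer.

29580

step 1: scan A: cost=120, card=120
step 2: join B via merge
    card(P join B) = 120*250/(15) = 2000
    cost = 120 + 120*7 + 250*8 + 120 + 250 = 3330
step 3: join C via merge
    card(P join C) = 2000*250/(250) = 2000
    cost = 3330 + 2000*11 + 250*8 + 2000 + 250 = 29580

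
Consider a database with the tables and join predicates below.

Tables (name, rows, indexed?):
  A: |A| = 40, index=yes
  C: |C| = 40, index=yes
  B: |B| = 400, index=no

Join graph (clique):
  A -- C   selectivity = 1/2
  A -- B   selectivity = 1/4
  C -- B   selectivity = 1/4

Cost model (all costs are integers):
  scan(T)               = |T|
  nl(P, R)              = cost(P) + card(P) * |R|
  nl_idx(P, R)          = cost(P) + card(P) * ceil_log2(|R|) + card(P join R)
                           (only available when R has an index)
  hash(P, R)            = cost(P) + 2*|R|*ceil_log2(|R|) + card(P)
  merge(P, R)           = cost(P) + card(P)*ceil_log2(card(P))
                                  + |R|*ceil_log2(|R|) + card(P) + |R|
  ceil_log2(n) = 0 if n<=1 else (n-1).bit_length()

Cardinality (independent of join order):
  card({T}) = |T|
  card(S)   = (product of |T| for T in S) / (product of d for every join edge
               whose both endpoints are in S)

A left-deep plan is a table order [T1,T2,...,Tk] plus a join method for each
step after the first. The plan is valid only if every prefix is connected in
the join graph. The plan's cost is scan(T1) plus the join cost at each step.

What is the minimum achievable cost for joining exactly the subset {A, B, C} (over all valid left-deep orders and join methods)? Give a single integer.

Selinger DP over subsets of {A,B,C}:
  {A}: scan cost=40, card=40
  {C}: scan cost=40, card=40
  {B}: scan cost=400, card=400
  {AC}: card=800; try (C,hash)→560, (A,hash)→560, (C,merge)→600, (A,merge)→600, (C,nl_idx)→1080, (A,nl_idx)→1080 …(+2); best=560 via (C,hash)
  {AB}: card=4000; try (A,hash)→1280, (B,merge)→4320, (A,merge)→4680, (A,nl_idx)→6800, (B,hash)→7280, (B,nl)→16040 …(+1); best=1280 via (A,hash)
  {BC}: card=4000; try (C,hash)→1280, (B,merge)→4320, (C,merge)→4680, (C,nl_idx)→6800, (B,hash)→7280, (B,nl)→16040 …(+1); best=1280 via (C,hash)
  {ABC}: card=20000; try (C,hash)→5760, (A,hash)→5760, (B,hash)→8560, (B,merge)→13360, (C,nl_idx)→45280, (A,nl_idx)→45280 …(+5); best=5760 via (C,hash)

5760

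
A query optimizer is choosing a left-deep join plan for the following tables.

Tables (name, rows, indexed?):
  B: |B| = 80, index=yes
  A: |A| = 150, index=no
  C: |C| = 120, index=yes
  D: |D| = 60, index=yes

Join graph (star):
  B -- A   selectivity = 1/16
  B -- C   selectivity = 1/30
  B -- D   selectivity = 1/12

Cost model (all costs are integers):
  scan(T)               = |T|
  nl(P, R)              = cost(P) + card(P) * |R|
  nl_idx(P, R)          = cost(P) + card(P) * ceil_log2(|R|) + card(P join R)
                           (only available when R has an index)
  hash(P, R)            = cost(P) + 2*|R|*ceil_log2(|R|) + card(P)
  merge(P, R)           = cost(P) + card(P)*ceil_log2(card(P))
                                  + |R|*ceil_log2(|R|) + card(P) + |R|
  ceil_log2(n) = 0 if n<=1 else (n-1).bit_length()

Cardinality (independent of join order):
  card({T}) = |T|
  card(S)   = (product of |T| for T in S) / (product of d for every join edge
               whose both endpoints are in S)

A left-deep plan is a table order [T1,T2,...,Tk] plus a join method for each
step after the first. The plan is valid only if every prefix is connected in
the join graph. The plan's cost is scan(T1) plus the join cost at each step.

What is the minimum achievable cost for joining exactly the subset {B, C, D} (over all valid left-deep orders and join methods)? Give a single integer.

Selinger DP over subsets of {B,C,D}:
  {B}: scan cost=80, card=80
  {C}: scan cost=120, card=120
  {D}: scan cost=60, card=60
  {BC}: card=320; try (C,nl_idx)→960, (B,nl_idx)→1280, (B,hash)→1360, (C,merge)→1680, (B,merge)→1720, (C,hash)→1840 …(+2); best=960 via (C,nl_idx)
  {BD}: card=400; try (D,hash)→880, (B,nl_idx)→880, (D,nl_idx)→960, (B,merge)→1120, (D,merge)→1140, (B,hash)→1240 …(+2); best=880 via (D,hash)
  {BCD}: card=1600; try (D,hash)→2000, (C,hash)→2960, (D,nl_idx)→4480, (D,merge)→4580, (C,nl_idx)→5280, (C,merge)→5840 …(+2); best=2000 via (D,hash)

2000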